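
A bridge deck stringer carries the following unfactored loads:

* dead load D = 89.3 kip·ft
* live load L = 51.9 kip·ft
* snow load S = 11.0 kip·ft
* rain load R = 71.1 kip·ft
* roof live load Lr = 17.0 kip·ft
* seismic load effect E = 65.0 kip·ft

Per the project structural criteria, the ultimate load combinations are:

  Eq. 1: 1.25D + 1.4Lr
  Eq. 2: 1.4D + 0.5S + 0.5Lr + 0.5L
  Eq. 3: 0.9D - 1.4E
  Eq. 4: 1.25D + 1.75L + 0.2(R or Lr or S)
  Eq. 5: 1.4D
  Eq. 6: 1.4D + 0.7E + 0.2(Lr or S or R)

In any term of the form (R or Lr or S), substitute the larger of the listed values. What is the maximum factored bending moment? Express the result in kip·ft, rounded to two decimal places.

216.67 kip·ft

(R or Lr or S) → R = 71.1 kip·ft; (Lr or S or R) → R = 71.1 kip·ft.
Eq. 1: 1.25(89.3) + 1.4(17.0) = 111.63 + 23.80 = 135.43
Eq. 2: 1.4(89.3) + 0.5(11.0) + 0.5(17.0) + 0.5(51.9) = 125.02 + 5.50 + 8.50 + 25.95 = 164.97
Eq. 3: 0.9(89.3) - 1.4(65.0) = 80.37 - 91.00 = -10.63
Eq. 4: 1.25(89.3) + 1.75(51.9) + 0.2(71.1) = 216.67
Eq. 5: 1.4(89.3) = 125.02
Eq. 6: 1.4(89.3) + 0.7(65.0) + 0.2(71.1) = 125.02 + 45.50 + 14.22 = 184.74
Combination 4 governs: M_u = 216.67 kip·ft.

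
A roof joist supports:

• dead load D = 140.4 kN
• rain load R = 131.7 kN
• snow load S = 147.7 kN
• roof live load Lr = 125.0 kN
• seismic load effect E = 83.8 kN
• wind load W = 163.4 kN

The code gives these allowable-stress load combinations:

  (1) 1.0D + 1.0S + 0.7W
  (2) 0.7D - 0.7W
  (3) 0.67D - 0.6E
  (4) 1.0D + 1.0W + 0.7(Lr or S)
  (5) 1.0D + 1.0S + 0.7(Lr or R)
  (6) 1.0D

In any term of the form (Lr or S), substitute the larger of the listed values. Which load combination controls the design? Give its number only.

(Lr or S) → S = 147.7 kN; (Lr or R) → R = 131.7 kN.
(1) 1.0(140.4) + 1.0(147.7) + 0.7(163.4) = 140.4 + 147.7 + 114.4 = 402.5
(2) 0.7(140.4) - 0.7(163.4) = 98.3 - 114.4 = -16.1
(3) 0.67(140.4) - 0.6(83.8) = 94.1 - 50.3 = 43.8
(4) 1.0(140.4) + 1.0(163.4) + 0.7(147.7) = 140.4 + 163.4 + 103.4 = 407.2
(5) 1.0(140.4) + 1.0(147.7) + 0.7(131.7) = 140.4 + 147.7 + 92.2 = 380.3
(6) 1.0(140.4) = 140.4
The largest value is 407.2 kN from combination 4.

Combination 4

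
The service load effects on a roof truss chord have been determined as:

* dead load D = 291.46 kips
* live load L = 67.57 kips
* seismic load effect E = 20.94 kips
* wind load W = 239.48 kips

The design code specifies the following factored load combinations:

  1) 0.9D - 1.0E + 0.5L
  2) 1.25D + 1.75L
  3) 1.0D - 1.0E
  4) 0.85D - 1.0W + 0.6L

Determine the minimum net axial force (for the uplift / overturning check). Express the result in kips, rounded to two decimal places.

48.80 kips

1) 0.9(291.46) - 1.0(20.94) + 0.5(67.57) = 262.31 - 20.94 + 33.79 = 275.16
2) 1.25(291.46) + 1.75(67.57) = 482.57
3) 1.0(291.46) - 1.0(20.94) = 291.46 - 20.94 = 270.52
4) 0.85(291.46) - 1.0(239.48) + 0.6(67.57) = 247.74 - 239.48 + 40.54 = 48.80
Combination 4 gives the minimum: 48.80 kips.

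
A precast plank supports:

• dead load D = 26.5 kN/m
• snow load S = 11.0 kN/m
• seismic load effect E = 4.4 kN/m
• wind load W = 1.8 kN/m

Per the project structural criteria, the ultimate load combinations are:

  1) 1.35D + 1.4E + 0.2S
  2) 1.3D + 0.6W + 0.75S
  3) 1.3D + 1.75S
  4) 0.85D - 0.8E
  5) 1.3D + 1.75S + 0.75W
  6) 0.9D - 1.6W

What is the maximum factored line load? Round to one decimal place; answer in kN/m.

55.1 kN/m

1) 1.35(26.5) + 1.4(4.4) + 0.2(11.0) = 44.1
2) 1.3(26.5) + 0.6(1.8) + 0.75(11.0) = 43.8
3) 1.3(26.5) + 1.75(11.0) = 53.7
4) 0.85(26.5) - 0.8(4.4) = 22.5 - 3.5 = 19.0
5) 1.3(26.5) + 1.75(11.0) + 0.75(1.8) = 55.1
6) 0.9(26.5) - 1.6(1.8) = 23.9 - 2.9 = 21.0
Combination 5 governs: w_u = 55.1 kN/m.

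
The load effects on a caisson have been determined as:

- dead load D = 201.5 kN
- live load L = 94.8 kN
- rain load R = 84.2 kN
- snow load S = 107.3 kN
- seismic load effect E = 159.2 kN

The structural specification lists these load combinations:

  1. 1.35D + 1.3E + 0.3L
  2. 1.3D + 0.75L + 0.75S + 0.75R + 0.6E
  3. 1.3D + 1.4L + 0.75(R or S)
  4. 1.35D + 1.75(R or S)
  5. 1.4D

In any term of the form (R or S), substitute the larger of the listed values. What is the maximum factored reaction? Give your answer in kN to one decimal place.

(R or S) → S = 107.3 kN.
1. 1.35(201.5) + 1.3(159.2) + 0.3(94.8) = 272.0 + 207.0 + 28.4 = 507.4
2. 1.3(201.5) + 0.75(94.8) + 0.75(107.3) + 0.75(84.2) + 0.6(159.2) = 572.2
3. 1.3(201.5) + 1.4(94.8) + 0.75(107.3) = 475.1
4. 1.35(201.5) + 1.75(107.3) = 272.0 + 187.8 = 459.8
5. 1.4(201.5) = 282.1
Combination 2 governs: V_u = 572.2 kN.

572.2 kN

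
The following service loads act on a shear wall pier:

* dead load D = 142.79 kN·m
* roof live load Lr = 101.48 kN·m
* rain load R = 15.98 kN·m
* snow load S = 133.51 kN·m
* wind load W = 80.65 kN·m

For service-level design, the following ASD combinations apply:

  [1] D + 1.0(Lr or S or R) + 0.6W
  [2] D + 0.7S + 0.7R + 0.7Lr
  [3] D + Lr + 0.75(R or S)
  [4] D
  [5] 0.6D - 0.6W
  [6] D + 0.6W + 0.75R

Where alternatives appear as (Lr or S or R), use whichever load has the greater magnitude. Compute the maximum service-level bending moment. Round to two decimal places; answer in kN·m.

344.40 kN·m

(Lr or S or R) → S = 133.51 kN·m; (R or S) → S = 133.51 kN·m.
[1] 1.0(142.79) + 1.0(133.51) + 0.6(80.65) = 324.69
[2] 1.0(142.79) + 0.7(133.51) + 0.7(15.98) + 0.7(101.48) = 318.47
[3] 1.0(142.79) + 1.0(101.48) + 0.75(133.51) = 344.40
[4] 1.0(142.79) = 142.79
[5] 0.6(142.79) - 0.6(80.65) = 37.28
[6] 1.0(142.79) + 0.6(80.65) + 0.75(15.98) = 203.17
Maximum is from combination 3.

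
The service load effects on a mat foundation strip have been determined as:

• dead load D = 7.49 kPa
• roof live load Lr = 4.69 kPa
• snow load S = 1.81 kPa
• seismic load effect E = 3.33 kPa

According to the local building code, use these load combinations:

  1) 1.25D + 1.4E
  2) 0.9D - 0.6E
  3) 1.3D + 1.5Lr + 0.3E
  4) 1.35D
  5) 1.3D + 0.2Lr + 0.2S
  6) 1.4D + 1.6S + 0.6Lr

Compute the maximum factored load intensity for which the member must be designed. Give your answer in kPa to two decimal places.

1) 1.25(7.49) + 1.4(3.33) = 14.02
2) 0.9(7.49) - 0.6(3.33) = 4.74
3) 1.3(7.49) + 1.5(4.69) + 0.3(3.33) = 17.77
4) 1.35(7.49) = 10.11
5) 1.3(7.49) + 0.2(4.69) + 0.2(1.81) = 11.04
6) 1.4(7.49) + 1.6(1.81) + 0.6(4.69) = 16.20
The controlling combination is 3, giving 17.77 kPa.

17.77 kPa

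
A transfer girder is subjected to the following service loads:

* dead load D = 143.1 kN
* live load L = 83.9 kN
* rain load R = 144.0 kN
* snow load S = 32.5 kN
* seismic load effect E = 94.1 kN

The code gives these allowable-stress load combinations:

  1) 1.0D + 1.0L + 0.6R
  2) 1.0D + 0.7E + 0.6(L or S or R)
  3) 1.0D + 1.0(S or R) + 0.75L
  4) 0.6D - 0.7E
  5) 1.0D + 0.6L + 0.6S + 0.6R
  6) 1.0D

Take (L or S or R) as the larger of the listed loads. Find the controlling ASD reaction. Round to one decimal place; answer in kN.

350.0 kN

(L or S or R) → R = 144.0 kN; (S or R) → R = 144.0 kN.
1) 1.0(143.1) + 1.0(83.9) + 0.6(144.0) = 143.1 + 83.9 + 86.4 = 313.4
2) 1.0(143.1) + 0.7(94.1) + 0.6(144.0) = 143.1 + 65.9 + 86.4 = 295.4
3) 1.0(143.1) + 1.0(144.0) + 0.75(83.9) = 143.1 + 144.0 + 62.9 = 350.0
4) 0.6(143.1) - 0.7(94.1) = 85.9 - 65.9 = 20.0
5) 1.0(143.1) + 0.6(83.9) + 0.6(32.5) + 0.6(144.0) = 143.1 + 50.3 + 19.5 + 86.4 = 299.3
6) 1.0(143.1) = 143.1
Maximum is from combination 3.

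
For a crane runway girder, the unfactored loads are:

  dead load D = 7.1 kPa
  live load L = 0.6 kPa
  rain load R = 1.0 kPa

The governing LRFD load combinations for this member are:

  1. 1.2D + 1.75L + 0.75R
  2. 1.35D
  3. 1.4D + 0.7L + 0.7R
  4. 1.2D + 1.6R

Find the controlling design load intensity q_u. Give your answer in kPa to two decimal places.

1. 1.2(7.1) + 1.75(0.6) + 0.75(1.0) = 8.52 + 1.05 + 0.75 = 10.32
2. 1.35(7.1) = 9.59
3. 1.4(7.1) + 0.7(0.6) + 0.7(1.0) = 9.94 + 0.42 + 0.70 = 11.06
4. 1.2(7.1) + 1.6(1.0) = 8.52 + 1.60 = 10.12
The controlling combination is 3, giving 11.06 kPa.

11.06 kPa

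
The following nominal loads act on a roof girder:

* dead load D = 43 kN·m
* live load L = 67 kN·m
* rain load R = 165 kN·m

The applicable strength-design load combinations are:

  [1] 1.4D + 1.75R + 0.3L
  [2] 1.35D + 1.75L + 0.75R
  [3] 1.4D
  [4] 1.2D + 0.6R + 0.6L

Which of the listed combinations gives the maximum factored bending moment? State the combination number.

Combination 1

[1] 1.4(43) + 1.75(165) + 0.3(67) = 60.2 + 288.8 + 20.1 = 369.1
[2] 1.35(43) + 1.75(67) + 0.75(165) = 299.1
[3] 1.4(43) = 60.2
[4] 1.2(43) + 0.6(165) + 0.6(67) = 51.6 + 99.0 + 40.2 = 190.8
The largest value is 369.1 kN·m from combination 1.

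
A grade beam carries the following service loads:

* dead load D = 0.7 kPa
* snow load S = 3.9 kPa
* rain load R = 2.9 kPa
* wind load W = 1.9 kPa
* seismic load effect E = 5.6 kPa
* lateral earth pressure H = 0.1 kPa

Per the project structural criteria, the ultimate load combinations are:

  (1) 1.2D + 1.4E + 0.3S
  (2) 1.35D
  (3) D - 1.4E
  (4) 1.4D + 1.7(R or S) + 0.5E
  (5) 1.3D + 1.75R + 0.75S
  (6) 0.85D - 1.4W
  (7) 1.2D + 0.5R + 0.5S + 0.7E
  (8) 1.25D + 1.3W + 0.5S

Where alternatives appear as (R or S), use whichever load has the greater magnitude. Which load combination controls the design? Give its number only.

Combination 4

(R or S) → S = 3.9 kPa.
(1) 1.2(0.7) + 1.4(5.6) + 0.3(3.9) = 9.9
(2) 1.35(0.7) = 0.9
(3) 1.0(0.7) - 1.4(5.6) = 0.7 - 7.8 = -7.1
(4) 1.4(0.7) + 1.7(3.9) + 0.5(5.6) = 1.0 + 6.6 + 2.8 = 10.4
(5) 1.3(0.7) + 1.75(2.9) + 0.75(3.9) = 0.9 + 5.1 + 2.9 = 8.9
(6) 0.85(0.7) - 1.4(1.9) = 0.6 - 2.7 = -2.1
(7) 1.2(0.7) + 0.5(2.9) + 0.5(3.9) + 0.7(5.6) = 0.8 + 1.5 + 2.0 + 3.9 = 8.2
(8) 1.25(0.7) + 1.3(1.9) + 0.5(3.9) = 5.3
The largest value is 10.4 kPa from combination 4.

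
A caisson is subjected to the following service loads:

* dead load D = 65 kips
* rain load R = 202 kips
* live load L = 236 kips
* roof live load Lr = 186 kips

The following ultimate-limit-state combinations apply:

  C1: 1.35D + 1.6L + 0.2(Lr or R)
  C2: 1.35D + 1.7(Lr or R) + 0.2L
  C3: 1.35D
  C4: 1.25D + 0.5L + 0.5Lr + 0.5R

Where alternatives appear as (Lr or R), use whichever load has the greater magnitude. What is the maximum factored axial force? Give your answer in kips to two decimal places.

(Lr or R) → R = 202 kips.
C1: 1.35(65) + 1.6(236) + 0.2(202) = 87.75 + 377.60 + 40.40 = 505.75
C2: 1.35(65) + 1.7(202) + 0.2(236) = 87.75 + 343.40 + 47.20 = 478.35
C3: 1.35(65) = 87.75
C4: 1.25(65) + 0.5(236) + 0.5(186) + 0.5(202) = 81.25 + 118.00 + 93.00 + 101.00 = 393.25
The controlling combination is 1, giving 505.75 kips.

505.75 kips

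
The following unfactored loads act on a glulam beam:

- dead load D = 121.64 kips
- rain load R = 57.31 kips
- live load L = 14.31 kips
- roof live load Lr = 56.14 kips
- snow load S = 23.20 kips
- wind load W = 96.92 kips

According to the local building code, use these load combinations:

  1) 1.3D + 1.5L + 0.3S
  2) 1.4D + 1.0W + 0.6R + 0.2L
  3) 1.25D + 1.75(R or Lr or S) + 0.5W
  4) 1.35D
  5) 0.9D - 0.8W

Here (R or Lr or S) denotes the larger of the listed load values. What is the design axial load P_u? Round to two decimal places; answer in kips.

(R or Lr or S) → R = 57.31 kips.
1) 1.3(121.64) + 1.5(14.31) + 0.3(23.20) = 158.13 + 21.47 + 6.96 = 186.56
2) 1.4(121.64) + 1.0(96.92) + 0.6(57.31) + 0.2(14.31) = 304.46
3) 1.25(121.64) + 1.75(57.31) + 0.5(96.92) = 152.05 + 100.29 + 48.46 = 300.80
4) 1.35(121.64) = 164.21
5) 0.9(121.64) - 0.8(96.92) = 109.48 - 77.54 = 31.94
The controlling combination is 2, giving 304.46 kips.

304.46 kips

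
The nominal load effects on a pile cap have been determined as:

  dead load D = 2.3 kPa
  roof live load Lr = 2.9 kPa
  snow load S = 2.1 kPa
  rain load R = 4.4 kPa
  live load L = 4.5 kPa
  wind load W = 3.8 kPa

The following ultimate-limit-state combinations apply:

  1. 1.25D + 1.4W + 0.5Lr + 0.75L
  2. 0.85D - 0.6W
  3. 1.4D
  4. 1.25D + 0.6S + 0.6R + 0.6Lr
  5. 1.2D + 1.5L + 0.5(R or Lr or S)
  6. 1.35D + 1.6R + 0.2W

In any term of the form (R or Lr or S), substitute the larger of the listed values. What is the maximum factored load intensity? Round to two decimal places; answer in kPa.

13.02 kPa

(R or Lr or S) → R = 4.4 kPa.
1. 1.25(2.3) + 1.4(3.8) + 0.5(2.9) + 0.75(4.5) = 13.02
2. 0.85(2.3) - 0.6(3.8) = -0.33
3. 1.4(2.3) = 3.22
4. 1.25(2.3) + 0.6(2.1) + 0.6(4.4) + 0.6(2.9) = 8.52
5. 1.2(2.3) + 1.5(4.5) + 0.5(4.4) = 11.71
6. 1.35(2.3) + 1.6(4.4) + 0.2(3.8) = 10.91
Maximum is from combination 1.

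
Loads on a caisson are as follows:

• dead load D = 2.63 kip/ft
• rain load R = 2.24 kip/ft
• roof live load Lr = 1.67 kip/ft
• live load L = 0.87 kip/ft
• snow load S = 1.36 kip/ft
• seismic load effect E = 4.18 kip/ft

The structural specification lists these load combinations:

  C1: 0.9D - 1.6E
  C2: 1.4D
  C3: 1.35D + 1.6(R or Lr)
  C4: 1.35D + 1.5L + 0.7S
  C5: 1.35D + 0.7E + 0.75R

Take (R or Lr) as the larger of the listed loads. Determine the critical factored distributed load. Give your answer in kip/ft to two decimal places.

8.16 kip/ft

(R or Lr) → R = 2.24 kip/ft.
C1: 0.9(2.63) - 1.6(4.18) = 2.37 - 6.69 = -4.32
C2: 1.4(2.63) = 3.68
C3: 1.35(2.63) + 1.6(2.24) = 3.55 + 3.58 = 7.13
C4: 1.35(2.63) + 1.5(0.87) + 0.7(1.36) = 3.55 + 1.31 + 0.95 = 5.81
C5: 1.35(2.63) + 0.7(4.18) + 0.75(2.24) = 3.55 + 2.93 + 1.68 = 8.16
Combination 5 governs: w_u = 8.16 kip/ft.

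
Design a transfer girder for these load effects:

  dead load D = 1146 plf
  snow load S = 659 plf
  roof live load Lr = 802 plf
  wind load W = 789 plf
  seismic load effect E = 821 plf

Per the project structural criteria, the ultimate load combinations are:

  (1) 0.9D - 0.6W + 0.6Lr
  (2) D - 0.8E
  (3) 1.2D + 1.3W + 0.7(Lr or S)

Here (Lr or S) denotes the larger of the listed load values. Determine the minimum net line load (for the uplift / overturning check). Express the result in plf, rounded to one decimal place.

(Lr or S) → Lr = 802 plf.
(1) 0.9(1146) - 0.6(789) + 0.6(802) = 1039.2
(2) 1.0(1146) - 0.8(821) = 489.2
(3) 1.2(1146) + 1.3(789) + 0.7(802) = 2962.3
Combination 2 gives the minimum: 489.2 plf.

489.2 plf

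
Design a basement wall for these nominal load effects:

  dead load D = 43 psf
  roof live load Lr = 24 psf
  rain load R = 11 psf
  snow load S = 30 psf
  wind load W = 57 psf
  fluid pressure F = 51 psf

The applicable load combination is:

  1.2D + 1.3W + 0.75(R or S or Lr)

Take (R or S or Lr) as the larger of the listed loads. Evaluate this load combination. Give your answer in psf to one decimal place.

(R or S or Lr) → S = 30 psf.
1.2(43) + 1.3(57) + 0.75(30) = 51.6 + 74.1 + 22.5 = 148.2
q_u = 148.2 psf.

148.2 psf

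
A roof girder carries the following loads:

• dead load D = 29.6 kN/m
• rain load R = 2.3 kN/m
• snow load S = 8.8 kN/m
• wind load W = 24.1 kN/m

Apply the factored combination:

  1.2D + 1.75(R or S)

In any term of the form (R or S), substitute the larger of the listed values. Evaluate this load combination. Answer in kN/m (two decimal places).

50.92 kN/m

(R or S) → S = 8.8 kN/m.
1.2(29.6) + 1.75(8.8) = 50.92
w_u = 50.92 kN/m.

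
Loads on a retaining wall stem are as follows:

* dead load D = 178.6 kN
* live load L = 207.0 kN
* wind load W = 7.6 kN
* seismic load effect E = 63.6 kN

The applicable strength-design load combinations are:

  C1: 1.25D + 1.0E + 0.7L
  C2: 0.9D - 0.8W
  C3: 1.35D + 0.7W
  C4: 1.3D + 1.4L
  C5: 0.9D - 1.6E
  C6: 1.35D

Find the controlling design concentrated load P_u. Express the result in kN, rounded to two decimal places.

C1: 1.25(178.6) + 1.0(63.6) + 0.7(207.0) = 223.25 + 63.60 + 144.90 = 431.75
C2: 0.9(178.6) - 0.8(7.6) = 160.74 - 6.08 = 154.66
C3: 1.35(178.6) + 0.7(7.6) = 241.11 + 5.32 = 246.43
C4: 1.3(178.6) + 1.4(207.0) = 232.18 + 289.80 = 521.98
C5: 0.9(178.6) - 1.6(63.6) = 160.74 - 101.76 = 58.98
C6: 1.35(178.6) = 241.11
The controlling combination is 4, giving 521.98 kN.

521.98 kN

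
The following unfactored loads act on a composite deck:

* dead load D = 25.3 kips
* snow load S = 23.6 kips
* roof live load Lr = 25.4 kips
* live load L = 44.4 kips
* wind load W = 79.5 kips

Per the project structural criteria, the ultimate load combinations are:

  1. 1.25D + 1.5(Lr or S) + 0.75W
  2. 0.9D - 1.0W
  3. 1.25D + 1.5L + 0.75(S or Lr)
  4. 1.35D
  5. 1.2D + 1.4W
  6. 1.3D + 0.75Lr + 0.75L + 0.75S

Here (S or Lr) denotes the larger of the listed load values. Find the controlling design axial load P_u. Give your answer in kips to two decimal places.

(Lr or S) → Lr = 25.4 kips; (S or Lr) → Lr = 25.4 kips.
1. 1.25(25.3) + 1.5(25.4) + 0.75(79.5) = 129.35
2. 0.9(25.3) - 1.0(79.5) = 22.77 - 79.50 = -56.73
3. 1.25(25.3) + 1.5(44.4) + 0.75(25.4) = 31.63 + 66.60 + 19.05 = 117.28
4. 1.35(25.3) = 34.16
5. 1.2(25.3) + 1.4(79.5) = 30.36 + 111.30 = 141.66
6. 1.3(25.3) + 0.75(25.4) + 0.75(44.4) + 0.75(23.6) = 32.89 + 19.05 + 33.30 + 17.70 = 102.94
Combination 5 governs: P_u = 141.66 kips.

141.66 kips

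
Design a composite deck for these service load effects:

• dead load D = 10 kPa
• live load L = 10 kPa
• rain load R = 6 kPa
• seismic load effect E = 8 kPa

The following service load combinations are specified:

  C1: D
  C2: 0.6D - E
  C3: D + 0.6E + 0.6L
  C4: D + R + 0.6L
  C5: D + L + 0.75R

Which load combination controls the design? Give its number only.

Combination 5

C1: 1.0(10) = 10.00
C2: 0.6(10) - 1.0(8) = 6.00 - 8.00 = -2.00
C3: 1.0(10) + 0.6(8) + 0.6(10) = 10.00 + 4.80 + 6.00 = 20.80
C4: 1.0(10) + 1.0(6) + 0.6(10) = 10.00 + 6.00 + 6.00 = 22.00
C5: 1.0(10) + 1.0(10) + 0.75(6) = 10.00 + 10.00 + 4.50 = 24.50
The largest value is 24.50 kPa from combination 5.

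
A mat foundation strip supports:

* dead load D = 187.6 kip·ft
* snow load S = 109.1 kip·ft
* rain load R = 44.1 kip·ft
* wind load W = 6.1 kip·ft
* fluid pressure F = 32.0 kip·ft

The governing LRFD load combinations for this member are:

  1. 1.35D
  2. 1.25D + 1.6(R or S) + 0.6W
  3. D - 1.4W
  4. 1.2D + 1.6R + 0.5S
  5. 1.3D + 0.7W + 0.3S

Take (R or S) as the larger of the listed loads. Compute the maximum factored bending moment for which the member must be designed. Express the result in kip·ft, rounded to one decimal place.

412.7 kip·ft

(R or S) → S = 109.1 kip·ft.
1. 1.35(187.6) = 253.3
2. 1.25(187.6) + 1.6(109.1) + 0.6(6.1) = 412.7
3. 1.0(187.6) - 1.4(6.1) = 187.6 - 8.5 = 179.1
4. 1.2(187.6) + 1.6(44.1) + 0.5(109.1) = 350.2
5. 1.3(187.6) + 0.7(6.1) + 0.3(109.1) = 243.9 + 4.3 + 32.7 = 280.9
Maximum is from combination 2.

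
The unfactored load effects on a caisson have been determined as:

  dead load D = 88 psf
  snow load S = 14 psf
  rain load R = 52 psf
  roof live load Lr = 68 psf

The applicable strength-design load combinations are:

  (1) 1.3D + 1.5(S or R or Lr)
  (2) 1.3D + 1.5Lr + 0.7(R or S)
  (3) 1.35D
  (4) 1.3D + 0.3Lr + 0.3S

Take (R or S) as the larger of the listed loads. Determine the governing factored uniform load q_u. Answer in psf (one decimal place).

(S or R or Lr) → Lr = 68 psf; (R or S) → R = 52 psf.
(1) 1.3(88) + 1.5(68) = 114.4 + 102.0 = 216.4
(2) 1.3(88) + 1.5(68) + 0.7(52) = 114.4 + 102.0 + 36.4 = 252.8
(3) 1.35(88) = 118.8
(4) 1.3(88) + 0.3(68) + 0.3(14) = 114.4 + 20.4 + 4.2 = 139.0
Maximum is from combination 2.

252.8 psf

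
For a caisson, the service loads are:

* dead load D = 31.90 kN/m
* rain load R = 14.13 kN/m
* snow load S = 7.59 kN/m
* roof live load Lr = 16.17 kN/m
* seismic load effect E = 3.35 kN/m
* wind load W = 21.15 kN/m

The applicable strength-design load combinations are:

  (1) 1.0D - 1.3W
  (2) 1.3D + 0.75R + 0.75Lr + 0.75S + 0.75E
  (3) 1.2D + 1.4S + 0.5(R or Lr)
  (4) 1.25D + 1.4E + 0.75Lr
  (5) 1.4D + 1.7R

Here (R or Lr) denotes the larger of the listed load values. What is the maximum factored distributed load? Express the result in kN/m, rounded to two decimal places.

(R or Lr) → Lr = 16.17 kN/m.
(1) 1.0(31.90) - 1.3(21.15) = 4.41
(2) 1.3(31.90) + 0.75(14.13) + 0.75(16.17) + 0.75(7.59) + 0.75(3.35) = 72.40
(3) 1.2(31.90) + 1.4(7.59) + 0.5(16.17) = 56.99
(4) 1.25(31.90) + 1.4(3.35) + 0.75(16.17) = 56.69
(5) 1.4(31.90) + 1.7(14.13) = 68.68
Maximum is from combination 2.

72.40 kN/m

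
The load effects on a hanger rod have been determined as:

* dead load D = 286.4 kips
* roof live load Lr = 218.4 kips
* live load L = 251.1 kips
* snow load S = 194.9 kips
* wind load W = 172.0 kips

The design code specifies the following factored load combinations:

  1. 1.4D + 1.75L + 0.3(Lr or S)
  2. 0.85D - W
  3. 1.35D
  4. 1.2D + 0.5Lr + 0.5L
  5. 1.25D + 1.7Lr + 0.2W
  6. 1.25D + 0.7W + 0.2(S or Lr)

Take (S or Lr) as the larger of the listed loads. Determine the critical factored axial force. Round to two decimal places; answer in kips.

905.91 kips

(Lr or S) → Lr = 218.4 kips; (S or Lr) → Lr = 218.4 kips.
1. 1.4(286.4) + 1.75(251.1) + 0.3(218.4) = 400.96 + 439.43 + 65.52 = 905.91
2. 0.85(286.4) - 1.0(172.0) = 243.44 - 172.00 = 71.44
3. 1.35(286.4) = 386.64
4. 1.2(286.4) + 0.5(218.4) + 0.5(251.1) = 343.68 + 109.20 + 125.55 = 578.43
5. 1.25(286.4) + 1.7(218.4) + 0.2(172.0) = 358.00 + 371.28 + 34.40 = 763.68
6. 1.25(286.4) + 0.7(172.0) + 0.2(218.4) = 358.00 + 120.40 + 43.68 = 522.08
Combination 1 governs: P_u = 905.91 kips.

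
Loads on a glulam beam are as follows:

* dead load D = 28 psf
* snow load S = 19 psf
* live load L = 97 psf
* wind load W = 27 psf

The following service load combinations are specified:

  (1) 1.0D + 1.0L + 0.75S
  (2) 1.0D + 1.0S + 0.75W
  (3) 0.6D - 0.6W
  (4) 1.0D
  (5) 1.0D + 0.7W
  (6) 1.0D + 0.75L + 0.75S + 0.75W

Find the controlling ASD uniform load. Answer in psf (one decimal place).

139.3 psf

(1) 1.0(28) + 1.0(97) + 0.75(19) = 28.0 + 97.0 + 14.3 = 139.3
(2) 1.0(28) + 1.0(19) + 0.75(27) = 28.0 + 19.0 + 20.3 = 67.3
(3) 0.6(28) - 0.6(27) = 16.8 - 16.2 = 0.6
(4) 1.0(28) = 28.0
(5) 1.0(28) + 0.7(27) = 28.0 + 18.9 = 46.9
(6) 1.0(28) + 0.75(97) + 0.75(19) + 0.75(27) = 135.3
Combination 1 governs: q = 139.3 psf.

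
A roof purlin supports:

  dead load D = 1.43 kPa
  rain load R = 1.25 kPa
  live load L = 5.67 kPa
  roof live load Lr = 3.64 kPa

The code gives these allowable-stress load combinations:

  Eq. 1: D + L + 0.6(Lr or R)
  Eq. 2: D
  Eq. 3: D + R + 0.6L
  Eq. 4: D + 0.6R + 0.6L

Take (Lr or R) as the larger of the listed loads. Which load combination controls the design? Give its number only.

Combination 1

(Lr or R) → Lr = 3.64 kPa.
Eq. 1: 1.0(1.43) + 1.0(5.67) + 0.6(3.64) = 1.43 + 5.67 + 2.18 = 9.28
Eq. 2: 1.0(1.43) = 1.43
Eq. 3: 1.0(1.43) + 1.0(1.25) + 0.6(5.67) = 1.43 + 1.25 + 3.40 = 6.08
Eq. 4: 1.0(1.43) + 0.6(1.25) + 0.6(5.67) = 1.43 + 0.75 + 3.40 = 5.58
The largest value is 9.28 kPa from combination 1.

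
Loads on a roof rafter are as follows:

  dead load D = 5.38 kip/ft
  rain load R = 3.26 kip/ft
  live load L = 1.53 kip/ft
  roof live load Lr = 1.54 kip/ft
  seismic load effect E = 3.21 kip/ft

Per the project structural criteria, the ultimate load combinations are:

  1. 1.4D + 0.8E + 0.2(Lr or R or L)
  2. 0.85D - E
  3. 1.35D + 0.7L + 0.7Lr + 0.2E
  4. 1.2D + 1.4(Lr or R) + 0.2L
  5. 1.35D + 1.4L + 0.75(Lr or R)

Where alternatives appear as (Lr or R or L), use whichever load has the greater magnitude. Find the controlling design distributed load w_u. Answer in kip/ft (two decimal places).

(Lr or R or L) → R = 3.26 kip/ft; (Lr or R) → R = 3.26 kip/ft.
1. 1.4(5.38) + 0.8(3.21) + 0.2(3.26) = 7.53 + 2.57 + 0.65 = 10.75
2. 0.85(5.38) - 1.0(3.21) = 4.57 - 3.21 = 1.36
3. 1.35(5.38) + 0.7(1.53) + 0.7(1.54) + 0.2(3.21) = 7.26 + 1.07 + 1.08 + 0.64 = 10.05
4. 1.2(5.38) + 1.4(3.26) + 0.2(1.53) = 6.46 + 4.56 + 0.31 = 11.33
5. 1.35(5.38) + 1.4(1.53) + 0.75(3.26) = 7.26 + 2.14 + 2.45 = 11.85
The controlling combination is 5, giving 11.85 kip/ft.

11.85 kip/ft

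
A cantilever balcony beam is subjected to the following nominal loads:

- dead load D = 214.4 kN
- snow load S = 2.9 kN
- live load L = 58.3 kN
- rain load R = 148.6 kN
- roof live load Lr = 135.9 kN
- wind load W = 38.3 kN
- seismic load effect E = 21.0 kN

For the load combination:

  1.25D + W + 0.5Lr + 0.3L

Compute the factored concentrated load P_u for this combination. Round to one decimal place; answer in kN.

391.7 kN

1.25(214.4) + 1.0(38.3) + 0.5(135.9) + 0.3(58.3) = 391.7
P_u = 391.7 kN.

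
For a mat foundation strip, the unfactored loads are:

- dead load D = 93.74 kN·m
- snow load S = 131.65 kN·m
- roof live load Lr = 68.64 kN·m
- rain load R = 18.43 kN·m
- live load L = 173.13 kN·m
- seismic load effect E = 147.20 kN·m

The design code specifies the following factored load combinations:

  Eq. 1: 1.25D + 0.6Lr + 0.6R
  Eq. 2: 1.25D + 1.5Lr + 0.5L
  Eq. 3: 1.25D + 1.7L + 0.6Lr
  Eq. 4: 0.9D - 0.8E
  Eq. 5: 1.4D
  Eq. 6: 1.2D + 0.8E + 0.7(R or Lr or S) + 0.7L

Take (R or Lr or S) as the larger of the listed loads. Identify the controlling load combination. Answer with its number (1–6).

(R or Lr or S) → S = 131.65 kN·m.
Eq. 1: 1.25(93.74) + 0.6(68.64) + 0.6(18.43) = 117.18 + 41.18 + 11.06 = 169.42
Eq. 2: 1.25(93.74) + 1.5(68.64) + 0.5(173.13) = 306.70
Eq. 3: 1.25(93.74) + 1.7(173.13) + 0.6(68.64) = 117.18 + 294.32 + 41.18 = 452.68
Eq. 4: 0.9(93.74) - 0.8(147.20) = 84.37 - 117.76 = -33.39
Eq. 5: 1.4(93.74) = 131.24
Eq. 6: 1.2(93.74) + 0.8(147.20) + 0.7(131.65) + 0.7(173.13) = 443.59
The largest value is 452.68 kN·m from combination 3.

Combination 3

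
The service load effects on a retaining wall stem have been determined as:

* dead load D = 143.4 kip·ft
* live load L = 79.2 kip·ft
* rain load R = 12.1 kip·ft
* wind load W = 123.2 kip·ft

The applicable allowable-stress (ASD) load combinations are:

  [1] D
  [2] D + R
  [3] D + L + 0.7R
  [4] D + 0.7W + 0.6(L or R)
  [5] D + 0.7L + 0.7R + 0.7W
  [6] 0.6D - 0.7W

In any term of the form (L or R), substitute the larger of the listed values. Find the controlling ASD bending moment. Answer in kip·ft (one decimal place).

293.6 kip·ft

(L or R) → L = 79.2 kip·ft.
[1] 1.0(143.4) = 143.4
[2] 1.0(143.4) + 1.0(12.1) = 155.5
[3] 1.0(143.4) + 1.0(79.2) + 0.7(12.1) = 231.1
[4] 1.0(143.4) + 0.7(123.2) + 0.6(79.2) = 277.2
[5] 1.0(143.4) + 0.7(79.2) + 0.7(12.1) + 0.7(123.2) = 293.6
[6] 0.6(143.4) - 0.7(123.2) = -0.2
Maximum is from combination 5.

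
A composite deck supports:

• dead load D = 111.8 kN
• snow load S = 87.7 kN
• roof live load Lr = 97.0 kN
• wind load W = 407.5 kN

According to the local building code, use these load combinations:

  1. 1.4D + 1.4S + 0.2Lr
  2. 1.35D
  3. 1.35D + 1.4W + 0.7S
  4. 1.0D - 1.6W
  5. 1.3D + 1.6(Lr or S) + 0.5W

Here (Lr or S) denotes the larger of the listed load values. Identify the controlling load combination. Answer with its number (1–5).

Combination 3

(Lr or S) → Lr = 97.0 kN.
1. 1.4(111.8) + 1.4(87.7) + 0.2(97.0) = 156.5 + 122.8 + 19.4 = 298.7
2. 1.35(111.8) = 150.9
3. 1.35(111.8) + 1.4(407.5) + 0.7(87.7) = 150.9 + 570.5 + 61.4 = 782.8
4. 1.0(111.8) - 1.6(407.5) = 111.8 - 652.0 = -540.2
5. 1.3(111.8) + 1.6(97.0) + 0.5(407.5) = 145.3 + 155.2 + 203.8 = 504.3
The largest value is 782.8 kN from combination 3.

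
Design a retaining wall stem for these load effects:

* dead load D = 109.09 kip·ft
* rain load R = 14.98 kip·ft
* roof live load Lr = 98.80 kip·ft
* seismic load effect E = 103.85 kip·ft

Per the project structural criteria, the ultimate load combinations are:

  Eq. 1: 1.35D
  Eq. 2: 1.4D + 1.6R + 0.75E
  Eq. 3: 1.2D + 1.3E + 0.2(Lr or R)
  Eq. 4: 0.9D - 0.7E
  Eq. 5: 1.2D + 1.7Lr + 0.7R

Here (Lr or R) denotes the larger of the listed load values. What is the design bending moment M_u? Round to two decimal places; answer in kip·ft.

(Lr or R) → Lr = 98.80 kip·ft.
Eq. 1: 1.35(109.09) = 147.27
Eq. 2: 1.4(109.09) + 1.6(14.98) + 0.75(103.85) = 254.58
Eq. 3: 1.2(109.09) + 1.3(103.85) + 0.2(98.80) = 285.67
Eq. 4: 0.9(109.09) - 0.7(103.85) = 25.49
Eq. 5: 1.2(109.09) + 1.7(98.80) + 0.7(14.98) = 309.35
The controlling combination is 5, giving 309.35 kip·ft.

309.35 kip·ft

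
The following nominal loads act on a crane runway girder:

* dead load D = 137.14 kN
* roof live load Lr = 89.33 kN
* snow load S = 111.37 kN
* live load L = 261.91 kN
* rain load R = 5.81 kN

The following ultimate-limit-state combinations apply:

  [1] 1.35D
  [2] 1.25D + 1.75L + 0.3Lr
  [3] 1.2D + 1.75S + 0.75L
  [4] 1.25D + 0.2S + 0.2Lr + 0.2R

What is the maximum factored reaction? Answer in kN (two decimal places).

[1] 1.35(137.14) = 185.14
[2] 1.25(137.14) + 1.75(261.91) + 0.3(89.33) = 171.43 + 458.34 + 26.80 = 656.57
[3] 1.2(137.14) + 1.75(111.37) + 0.75(261.91) = 164.57 + 194.90 + 196.43 = 555.90
[4] 1.25(137.14) + 0.2(111.37) + 0.2(89.33) + 0.2(5.81) = 171.43 + 22.27 + 17.87 + 1.16 = 212.73
Combination 2 governs: V_u = 656.57 kN.

656.57 kN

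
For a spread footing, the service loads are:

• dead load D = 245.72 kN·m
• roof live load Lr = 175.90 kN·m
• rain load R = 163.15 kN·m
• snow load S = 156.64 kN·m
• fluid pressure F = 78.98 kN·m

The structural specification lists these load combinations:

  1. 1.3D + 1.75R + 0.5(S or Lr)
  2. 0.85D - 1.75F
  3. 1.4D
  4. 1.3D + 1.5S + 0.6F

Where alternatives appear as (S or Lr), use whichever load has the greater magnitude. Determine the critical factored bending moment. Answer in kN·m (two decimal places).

(S or Lr) → Lr = 175.90 kN·m.
1. 1.3(245.72) + 1.75(163.15) + 0.5(175.90) = 319.44 + 285.51 + 87.95 = 692.90
2. 0.85(245.72) - 1.75(78.98) = 70.65
3. 1.4(245.72) = 344.01
4. 1.3(245.72) + 1.5(156.64) + 0.6(78.98) = 601.78
The controlling combination is 1, giving 692.90 kN·m.

692.90 kN·m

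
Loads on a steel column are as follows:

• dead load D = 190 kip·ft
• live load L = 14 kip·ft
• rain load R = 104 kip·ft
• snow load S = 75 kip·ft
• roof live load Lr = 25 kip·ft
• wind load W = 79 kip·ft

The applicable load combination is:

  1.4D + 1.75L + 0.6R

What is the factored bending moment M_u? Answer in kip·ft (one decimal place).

1.4(190) + 1.75(14) + 0.6(104) = 352.9
M_u = 352.9 kip·ft.

352.9 kip·ft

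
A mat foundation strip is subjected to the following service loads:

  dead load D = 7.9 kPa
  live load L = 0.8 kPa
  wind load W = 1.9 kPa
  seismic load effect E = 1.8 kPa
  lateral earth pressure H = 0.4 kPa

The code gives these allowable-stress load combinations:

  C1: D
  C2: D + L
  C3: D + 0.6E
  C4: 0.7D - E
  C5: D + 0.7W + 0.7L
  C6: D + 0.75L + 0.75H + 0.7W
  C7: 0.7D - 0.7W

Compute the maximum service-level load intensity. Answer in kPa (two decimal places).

10.13 kPa

C1: 1.0(7.9) = 7.90
C2: 1.0(7.9) + 1.0(0.8) = 7.90 + 0.80 = 8.70
C3: 1.0(7.9) + 0.6(1.8) = 7.90 + 1.08 = 8.98
C4: 0.7(7.9) - 1.0(1.8) = 5.53 - 1.80 = 3.73
C5: 1.0(7.9) + 0.7(1.9) + 0.7(0.8) = 7.90 + 1.33 + 0.56 = 9.79
C6: 1.0(7.9) + 0.75(0.8) + 0.75(0.4) + 0.7(1.9) = 7.90 + 0.60 + 0.30 + 1.33 = 10.13
C7: 0.7(7.9) - 0.7(1.9) = 5.53 - 1.33 = 4.20
Maximum is from combination 6.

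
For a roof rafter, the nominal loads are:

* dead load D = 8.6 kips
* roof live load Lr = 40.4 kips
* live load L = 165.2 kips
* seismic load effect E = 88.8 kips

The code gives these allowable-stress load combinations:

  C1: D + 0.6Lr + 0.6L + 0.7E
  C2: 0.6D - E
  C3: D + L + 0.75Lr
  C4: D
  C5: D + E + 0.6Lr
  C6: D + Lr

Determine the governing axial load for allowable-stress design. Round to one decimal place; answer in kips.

C1: 1.0(8.6) + 0.6(40.4) + 0.6(165.2) + 0.7(88.8) = 194.1
C2: 0.6(8.6) - 1.0(88.8) = -83.6
C3: 1.0(8.6) + 1.0(165.2) + 0.75(40.4) = 204.1
C4: 1.0(8.6) = 8.6
C5: 1.0(8.6) + 1.0(88.8) + 0.6(40.4) = 121.6
C6: 1.0(8.6) + 1.0(40.4) = 49.0
Combination 3 governs: P = 204.1 kips.

204.1 kips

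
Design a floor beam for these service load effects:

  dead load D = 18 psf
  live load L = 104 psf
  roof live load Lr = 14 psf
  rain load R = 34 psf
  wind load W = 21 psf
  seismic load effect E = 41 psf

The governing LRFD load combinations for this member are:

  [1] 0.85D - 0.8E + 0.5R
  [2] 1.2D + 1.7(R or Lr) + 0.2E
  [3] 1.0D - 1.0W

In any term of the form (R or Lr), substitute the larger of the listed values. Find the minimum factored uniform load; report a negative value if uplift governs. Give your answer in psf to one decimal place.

(R or Lr) → R = 34 psf.
[1] 0.85(18) - 0.8(41) + 0.5(34) = 15.3 - 32.8 + 17.0 = -0.5
[2] 1.2(18) + 1.7(34) + 0.2(41) = 21.6 + 57.8 + 8.2 = 87.6
[3] 1.0(18) - 1.0(21) = 18.0 - 21.0 = -3.0
Combination 3 gives the minimum: -3.0 psf.

-3.0 psf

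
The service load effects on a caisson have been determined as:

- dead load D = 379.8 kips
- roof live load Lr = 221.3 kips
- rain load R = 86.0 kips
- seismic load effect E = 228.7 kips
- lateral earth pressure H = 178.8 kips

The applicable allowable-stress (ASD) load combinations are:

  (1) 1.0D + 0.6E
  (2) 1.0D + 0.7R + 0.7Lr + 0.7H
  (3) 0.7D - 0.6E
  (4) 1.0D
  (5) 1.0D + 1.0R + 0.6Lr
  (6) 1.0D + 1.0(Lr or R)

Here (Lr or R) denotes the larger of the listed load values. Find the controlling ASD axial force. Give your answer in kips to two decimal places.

720.07 kips

(Lr or R) → Lr = 221.3 kips.
(1) 1.0(379.8) + 0.6(228.7) = 379.80 + 137.22 = 517.02
(2) 1.0(379.8) + 0.7(86.0) + 0.7(221.3) + 0.7(178.8) = 379.80 + 60.20 + 154.91 + 125.16 = 720.07
(3) 0.7(379.8) - 0.6(228.7) = 265.86 - 137.22 = 128.64
(4) 1.0(379.8) = 379.80
(5) 1.0(379.8) + 1.0(86.0) + 0.6(221.3) = 379.80 + 86.00 + 132.78 = 598.58
(6) 1.0(379.8) + 1.0(221.3) = 379.80 + 221.30 = 601.10
The controlling combination is 2, giving 720.07 kips.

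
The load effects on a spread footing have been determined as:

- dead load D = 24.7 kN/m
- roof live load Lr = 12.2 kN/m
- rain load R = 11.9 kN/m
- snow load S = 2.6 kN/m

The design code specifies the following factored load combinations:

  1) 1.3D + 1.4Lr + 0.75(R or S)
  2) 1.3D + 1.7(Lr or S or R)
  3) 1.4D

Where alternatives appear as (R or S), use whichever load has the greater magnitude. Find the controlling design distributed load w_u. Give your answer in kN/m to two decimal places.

(R or S) → R = 11.9 kN/m; (Lr or S or R) → Lr = 12.2 kN/m.
1) 1.3(24.7) + 1.4(12.2) + 0.75(11.9) = 32.11 + 17.08 + 8.93 = 58.12
2) 1.3(24.7) + 1.7(12.2) = 32.11 + 20.74 = 52.85
3) 1.4(24.7) = 34.58
The controlling combination is 1, giving 58.12 kN/m.

58.12 kN/m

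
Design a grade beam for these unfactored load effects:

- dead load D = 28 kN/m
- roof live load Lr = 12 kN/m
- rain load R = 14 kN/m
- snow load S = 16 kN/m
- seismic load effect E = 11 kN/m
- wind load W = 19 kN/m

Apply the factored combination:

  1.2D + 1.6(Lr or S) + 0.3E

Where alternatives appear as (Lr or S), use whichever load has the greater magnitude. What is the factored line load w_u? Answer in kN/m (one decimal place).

62.5 kN/m

(Lr or S) → S = 16 kN/m.
1.2(28) + 1.6(16) + 0.3(11) = 62.5
w_u = 62.5 kN/m.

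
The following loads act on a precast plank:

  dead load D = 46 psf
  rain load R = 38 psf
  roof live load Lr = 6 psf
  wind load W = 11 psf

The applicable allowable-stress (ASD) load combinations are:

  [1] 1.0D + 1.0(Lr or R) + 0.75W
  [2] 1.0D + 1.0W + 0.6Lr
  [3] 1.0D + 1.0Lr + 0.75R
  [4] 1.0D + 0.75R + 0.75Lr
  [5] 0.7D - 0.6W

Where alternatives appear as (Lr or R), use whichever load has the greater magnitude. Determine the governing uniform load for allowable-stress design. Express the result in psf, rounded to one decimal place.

(Lr or R) → R = 38 psf.
[1] 1.0(46) + 1.0(38) + 0.75(11) = 46.0 + 38.0 + 8.3 = 92.3
[2] 1.0(46) + 1.0(11) + 0.6(6) = 46.0 + 11.0 + 3.6 = 60.6
[3] 1.0(46) + 1.0(6) + 0.75(38) = 46.0 + 6.0 + 28.5 = 80.5
[4] 1.0(46) + 0.75(38) + 0.75(6) = 46.0 + 28.5 + 4.5 = 79.0
[5] 0.7(46) - 0.6(11) = 32.2 - 6.6 = 25.6
The controlling combination is 1, giving 92.3 psf.

92.3 psf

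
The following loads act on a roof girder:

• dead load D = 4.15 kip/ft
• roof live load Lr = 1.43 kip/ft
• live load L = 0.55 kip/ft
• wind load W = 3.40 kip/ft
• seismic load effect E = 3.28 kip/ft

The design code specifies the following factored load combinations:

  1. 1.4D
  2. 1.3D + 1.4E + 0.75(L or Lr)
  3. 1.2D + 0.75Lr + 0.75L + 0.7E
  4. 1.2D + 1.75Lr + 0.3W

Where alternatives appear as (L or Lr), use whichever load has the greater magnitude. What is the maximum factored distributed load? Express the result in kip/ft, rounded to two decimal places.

(L or Lr) → Lr = 1.43 kip/ft.
1. 1.4(4.15) = 5.81
2. 1.3(4.15) + 1.4(3.28) + 0.75(1.43) = 11.06
3. 1.2(4.15) + 0.75(1.43) + 0.75(0.55) + 0.7(3.28) = 8.76
4. 1.2(4.15) + 1.75(1.43) + 0.3(3.40) = 8.50
Maximum is from combination 2.

11.06 kip/ft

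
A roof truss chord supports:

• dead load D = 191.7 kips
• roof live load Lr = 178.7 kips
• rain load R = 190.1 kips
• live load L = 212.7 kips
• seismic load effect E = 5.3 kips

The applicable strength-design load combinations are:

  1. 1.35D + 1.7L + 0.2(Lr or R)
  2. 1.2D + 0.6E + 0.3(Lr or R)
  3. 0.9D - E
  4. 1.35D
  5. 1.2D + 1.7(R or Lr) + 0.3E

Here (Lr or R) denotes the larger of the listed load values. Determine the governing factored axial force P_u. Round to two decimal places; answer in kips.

658.41 kips

(Lr or R) → R = 190.1 kips; (R or Lr) → R = 190.1 kips.
1. 1.35(191.7) + 1.7(212.7) + 0.2(190.1) = 658.41
2. 1.2(191.7) + 0.6(5.3) + 0.3(190.1) = 290.25
3. 0.9(191.7) - 1.0(5.3) = 167.23
4. 1.35(191.7) = 258.80
5. 1.2(191.7) + 1.7(190.1) + 0.3(5.3) = 554.80
Combination 1 governs: P_u = 658.41 kips.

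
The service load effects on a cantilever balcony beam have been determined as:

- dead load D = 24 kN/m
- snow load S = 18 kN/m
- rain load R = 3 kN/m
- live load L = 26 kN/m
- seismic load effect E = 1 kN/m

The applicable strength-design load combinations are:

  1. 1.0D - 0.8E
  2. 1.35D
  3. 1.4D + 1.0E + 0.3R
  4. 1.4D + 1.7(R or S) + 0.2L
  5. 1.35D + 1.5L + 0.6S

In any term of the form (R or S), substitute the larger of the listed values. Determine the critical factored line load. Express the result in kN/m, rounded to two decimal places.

82.20 kN/m

(R or S) → S = 18 kN/m.
1. 1.0(24) - 0.8(1) = 24.00 - 0.80 = 23.20
2. 1.35(24) = 32.40
3. 1.4(24) + 1.0(1) + 0.3(3) = 33.60 + 1.00 + 0.90 = 35.50
4. 1.4(24) + 1.7(18) + 0.2(26) = 33.60 + 30.60 + 5.20 = 69.40
5. 1.35(24) + 1.5(26) + 0.6(18) = 32.40 + 39.00 + 10.80 = 82.20
Combination 5 governs: w_u = 82.20 kN/m.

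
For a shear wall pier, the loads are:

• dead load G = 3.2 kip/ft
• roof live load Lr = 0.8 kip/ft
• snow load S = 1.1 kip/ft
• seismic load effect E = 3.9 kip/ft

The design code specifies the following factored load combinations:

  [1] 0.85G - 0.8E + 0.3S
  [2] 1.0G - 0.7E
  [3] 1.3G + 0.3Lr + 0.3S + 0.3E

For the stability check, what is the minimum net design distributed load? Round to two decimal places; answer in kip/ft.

[1] 0.85(3.2) - 0.8(3.9) + 0.3(1.1) = -0.07
[2] 1.0(3.2) - 0.7(3.9) = 0.47
[3] 1.3(3.2) + 0.3(0.8) + 0.3(1.1) + 0.3(3.9) = 5.90
Combination 1 gives the minimum: -0.07 kip/ft.

-0.07 kip/ft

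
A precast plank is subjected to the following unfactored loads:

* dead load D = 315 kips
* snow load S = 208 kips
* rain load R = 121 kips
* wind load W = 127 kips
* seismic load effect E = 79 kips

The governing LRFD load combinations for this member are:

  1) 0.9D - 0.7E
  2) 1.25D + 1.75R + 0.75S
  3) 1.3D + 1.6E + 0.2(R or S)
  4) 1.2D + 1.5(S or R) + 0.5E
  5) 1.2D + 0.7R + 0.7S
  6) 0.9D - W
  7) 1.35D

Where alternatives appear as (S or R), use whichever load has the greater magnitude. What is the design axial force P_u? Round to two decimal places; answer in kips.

761.50 kips

(R or S) → S = 208 kips; (S or R) → S = 208 kips.
1) 0.9(315) - 0.7(79) = 283.50 - 55.30 = 228.20
2) 1.25(315) + 1.75(121) + 0.75(208) = 393.75 + 211.75 + 156.00 = 761.50
3) 1.3(315) + 1.6(79) + 0.2(208) = 409.50 + 126.40 + 41.60 = 577.50
4) 1.2(315) + 1.5(208) + 0.5(79) = 378.00 + 312.00 + 39.50 = 729.50
5) 1.2(315) + 0.7(121) + 0.7(208) = 378.00 + 84.70 + 145.60 = 608.30
6) 0.9(315) - 1.0(127) = 283.50 - 127.00 = 156.50
7) 1.35(315) = 425.25
The controlling combination is 2, giving 761.50 kips.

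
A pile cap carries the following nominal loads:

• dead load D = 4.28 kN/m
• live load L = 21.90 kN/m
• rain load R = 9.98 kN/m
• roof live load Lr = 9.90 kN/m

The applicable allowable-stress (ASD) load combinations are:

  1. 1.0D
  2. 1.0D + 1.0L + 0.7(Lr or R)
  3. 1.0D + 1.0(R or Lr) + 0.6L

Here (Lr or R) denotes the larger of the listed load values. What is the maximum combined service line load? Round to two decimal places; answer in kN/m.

33.17 kN/m

(Lr or R) → R = 9.98 kN/m; (R or Lr) → R = 9.98 kN/m.
1. 1.0(4.28) = 4.28
2. 1.0(4.28) + 1.0(21.90) + 0.7(9.98) = 33.17
3. 1.0(4.28) + 1.0(9.98) + 0.6(21.90) = 27.40
Combination 2 governs: w = 33.17 kN/m.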